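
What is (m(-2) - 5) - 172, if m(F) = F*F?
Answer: -173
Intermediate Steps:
m(F) = F**2
(m(-2) - 5) - 172 = ((-2)**2 - 5) - 172 = (4 - 5) - 172 = -1 - 172 = -173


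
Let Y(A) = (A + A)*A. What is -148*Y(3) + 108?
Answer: -2556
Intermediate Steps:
Y(A) = 2*A² (Y(A) = (2*A)*A = 2*A²)
-148*Y(3) + 108 = -296*3² + 108 = -296*9 + 108 = -148*18 + 108 = -2664 + 108 = -2556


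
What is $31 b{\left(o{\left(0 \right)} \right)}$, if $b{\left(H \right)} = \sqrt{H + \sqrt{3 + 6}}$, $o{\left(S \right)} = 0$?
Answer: $31 \sqrt{3} \approx 53.694$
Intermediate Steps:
$b{\left(H \right)} = \sqrt{3 + H}$ ($b{\left(H \right)} = \sqrt{H + \sqrt{9}} = \sqrt{H + 3} = \sqrt{3 + H}$)
$31 b{\left(o{\left(0 \right)} \right)} = 31 \sqrt{3 + 0} = 31 \sqrt{3}$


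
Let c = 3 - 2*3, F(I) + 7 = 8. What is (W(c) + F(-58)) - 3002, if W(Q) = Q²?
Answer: -2992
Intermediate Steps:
F(I) = 1 (F(I) = -7 + 8 = 1)
c = -3 (c = 3 - 6 = -3)
(W(c) + F(-58)) - 3002 = ((-3)² + 1) - 3002 = (9 + 1) - 3002 = 10 - 3002 = -2992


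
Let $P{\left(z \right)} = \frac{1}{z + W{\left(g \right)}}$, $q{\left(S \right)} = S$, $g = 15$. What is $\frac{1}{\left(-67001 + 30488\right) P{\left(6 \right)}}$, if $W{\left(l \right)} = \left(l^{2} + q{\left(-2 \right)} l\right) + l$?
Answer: $- \frac{24}{4057} \approx -0.0059157$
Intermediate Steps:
$W{\left(l \right)} = l^{2} - l$ ($W{\left(l \right)} = \left(l^{2} - 2 l\right) + l = l^{2} - l$)
$P{\left(z \right)} = \frac{1}{210 + z}$ ($P{\left(z \right)} = \frac{1}{z + 15 \left(-1 + 15\right)} = \frac{1}{z + 15 \cdot 14} = \frac{1}{z + 210} = \frac{1}{210 + z}$)
$\frac{1}{\left(-67001 + 30488\right) P{\left(6 \right)}} = \frac{1}{\left(-67001 + 30488\right) \frac{1}{210 + 6}} = \frac{1}{\left(-36513\right) \frac{1}{216}} = - \frac{\frac{1}{\frac{1}{216}}}{36513} = \left(- \frac{1}{36513}\right) 216 = - \frac{24}{4057}$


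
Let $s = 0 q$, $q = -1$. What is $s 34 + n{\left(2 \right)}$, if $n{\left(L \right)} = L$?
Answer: $2$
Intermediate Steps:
$s = 0$ ($s = 0 \left(-1\right) = 0$)
$s 34 + n{\left(2 \right)} = 0 \cdot 34 + 2 = 0 + 2 = 2$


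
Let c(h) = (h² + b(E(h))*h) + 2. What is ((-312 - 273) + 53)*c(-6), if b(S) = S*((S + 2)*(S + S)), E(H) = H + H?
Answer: -9213176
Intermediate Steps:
E(H) = 2*H
b(S) = 2*S²*(2 + S) (b(S) = S*((2 + S)*(2*S)) = S*(2*S*(2 + S)) = 2*S²*(2 + S))
c(h) = 2 + h² + 8*h³*(2 + 2*h) (c(h) = (h² + (2*(2*h)²*(2 + 2*h))*h) + 2 = (h² + (2*(4*h²)*(2 + 2*h))*h) + 2 = (h² + (8*h²*(2 + 2*h))*h) + 2 = (h² + 8*h³*(2 + 2*h)) + 2 = 2 + h² + 8*h³*(2 + 2*h))
((-312 - 273) + 53)*c(-6) = ((-312 - 273) + 53)*(2 + (-6)² + 16*(-6)³*(1 - 6)) = (-585 + 53)*(2 + 36 + 16*(-216)*(-5)) = -532*(2 + 36 + 17280) = -532*17318 = -9213176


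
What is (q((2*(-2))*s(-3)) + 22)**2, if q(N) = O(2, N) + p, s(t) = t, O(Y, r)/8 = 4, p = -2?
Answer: 2704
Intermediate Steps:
O(Y, r) = 32 (O(Y, r) = 8*4 = 32)
q(N) = 30 (q(N) = 32 - 2 = 30)
(q((2*(-2))*s(-3)) + 22)**2 = (30 + 22)**2 = 52**2 = 2704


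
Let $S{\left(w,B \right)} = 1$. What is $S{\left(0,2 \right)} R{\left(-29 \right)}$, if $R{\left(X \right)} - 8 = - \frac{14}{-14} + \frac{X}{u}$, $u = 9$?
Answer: $\frac{52}{9} \approx 5.7778$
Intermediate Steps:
$R{\left(X \right)} = 9 + \frac{X}{9}$ ($R{\left(X \right)} = 8 + \left(- \frac{14}{-14} + \frac{X}{9}\right) = 8 + \left(\left(-14\right) \left(- \frac{1}{14}\right) + X \frac{1}{9}\right) = 8 + \left(1 + \frac{X}{9}\right) = 9 + \frac{X}{9}$)
$S{\left(0,2 \right)} R{\left(-29 \right)} = 1 \left(9 + \frac{1}{9} \left(-29\right)\right) = 1 \left(9 - \frac{29}{9}\right) = 1 \cdot \frac{52}{9} = \frac{52}{9}$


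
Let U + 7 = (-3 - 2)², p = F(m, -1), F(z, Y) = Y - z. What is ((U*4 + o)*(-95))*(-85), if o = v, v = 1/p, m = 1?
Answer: 1154725/2 ≈ 5.7736e+5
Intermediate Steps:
p = -2 (p = -1 - 1*1 = -1 - 1 = -2)
U = 18 (U = -7 + (-3 - 2)² = -7 + (-5)² = -7 + 25 = 18)
v = -½ (v = 1/(-2) = -½ ≈ -0.50000)
o = -½ ≈ -0.50000
((U*4 + o)*(-95))*(-85) = ((18*4 - ½)*(-95))*(-85) = ((72 - ½)*(-95))*(-85) = ((143/2)*(-95))*(-85) = -13585/2*(-85) = 1154725/2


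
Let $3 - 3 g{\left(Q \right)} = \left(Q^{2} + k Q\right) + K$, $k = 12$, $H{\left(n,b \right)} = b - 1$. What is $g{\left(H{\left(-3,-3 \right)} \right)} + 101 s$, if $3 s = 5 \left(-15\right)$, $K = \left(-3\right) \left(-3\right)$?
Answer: $- \frac{7549}{3} \approx -2516.3$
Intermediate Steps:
$H{\left(n,b \right)} = -1 + b$
$K = 9$
$g{\left(Q \right)} = -2 - 4 Q - \frac{Q^{2}}{3}$ ($g{\left(Q \right)} = 1 - \frac{\left(Q^{2} + 12 Q\right) + 9}{3} = 1 - \frac{9 + Q^{2} + 12 Q}{3} = 1 - \left(3 + 4 Q + \frac{Q^{2}}{3}\right) = -2 - 4 Q - \frac{Q^{2}}{3}$)
$s = -25$ ($s = \frac{5 \left(-15\right)}{3} = \frac{1}{3} \left(-75\right) = -25$)
$g{\left(H{\left(-3,-3 \right)} \right)} + 101 s = \left(-2 - 4 \left(-1 - 3\right) - \frac{\left(-1 - 3\right)^{2}}{3}\right) + 101 \left(-25\right) = \left(-2 - -16 - \frac{\left(-4\right)^{2}}{3}\right) - 2525 = \left(-2 + 16 - \frac{16}{3}\right) - 2525 = \frac{26}{3} - 2525 = - \frac{7549}{3}$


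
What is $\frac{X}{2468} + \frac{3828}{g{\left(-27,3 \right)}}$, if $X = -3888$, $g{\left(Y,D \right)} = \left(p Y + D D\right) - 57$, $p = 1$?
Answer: $- \frac{811592}{15425} \approx -52.615$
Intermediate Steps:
$g{\left(Y,D \right)} = -57 + Y + D^{2}$ ($g{\left(Y,D \right)} = \left(1 Y + D D\right) - 57 = \left(Y + D^{2}\right) - 57 = -57 + Y + D^{2}$)
$\frac{X}{2468} + \frac{3828}{g{\left(-27,3 \right)}} = - \frac{3888}{2468} + \frac{3828}{-57 - 27 + 3^{2}} = \left(-3888\right) \frac{1}{2468} + \frac{3828}{-57 - 27 + 9} = - \frac{972}{617} + \frac{3828}{-75} = - \frac{972}{617} + 3828 \left(- \frac{1}{75}\right) = - \frac{972}{617} - \frac{1276}{25} = - \frac{811592}{15425}$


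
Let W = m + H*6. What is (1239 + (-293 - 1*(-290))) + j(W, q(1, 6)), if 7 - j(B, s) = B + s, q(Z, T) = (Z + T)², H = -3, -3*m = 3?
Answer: 1213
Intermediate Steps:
m = -1 (m = -⅓*3 = -1)
q(Z, T) = (T + Z)²
W = -19 (W = -1 - 3*6 = -1 - 18 = -19)
j(B, s) = 7 - B - s (j(B, s) = 7 - (B + s) = 7 + (-B - s) = 7 - B - s)
(1239 + (-293 - 1*(-290))) + j(W, q(1, 6)) = (1239 + (-293 - 1*(-290))) + (7 - 1*(-19) - (6 + 1)²) = (1239 + (-293 + 290)) + (7 + 19 - 1*7²) = (1239 - 3) + (7 + 19 - 1*49) = 1236 + (7 + 19 - 49) = 1236 - 23 = 1213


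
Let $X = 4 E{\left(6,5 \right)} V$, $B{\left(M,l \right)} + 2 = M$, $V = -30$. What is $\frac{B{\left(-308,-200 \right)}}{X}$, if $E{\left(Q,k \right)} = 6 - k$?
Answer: $\frac{31}{12} \approx 2.5833$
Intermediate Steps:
$B{\left(M,l \right)} = -2 + M$
$X = -120$ ($X = 4 \left(6 - 5\right) \left(-30\right) = 4 \cdot 1 \left(-30\right) = 4 \left(-30\right) = -120$)
$\frac{B{\left(-308,-200 \right)}}{X} = \frac{-2 - 308}{-120} = \left(-310\right) \left(- \frac{1}{120}\right) = \frac{31}{12}$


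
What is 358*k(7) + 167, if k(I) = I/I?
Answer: 525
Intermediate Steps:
k(I) = 1
358*k(7) + 167 = 358*1 + 167 = 358 + 167 = 525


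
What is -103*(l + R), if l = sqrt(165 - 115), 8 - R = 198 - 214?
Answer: -2472 - 515*sqrt(2) ≈ -3200.3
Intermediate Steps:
R = 24 (R = 8 - (198 - 214) = 8 - 1*(-16) = 8 + 16 = 24)
l = 5*sqrt(2) (l = sqrt(50) = 5*sqrt(2) ≈ 7.0711)
-103*(l + R) = -103*(5*sqrt(2) + 24) = -103*(24 + 5*sqrt(2)) = -2472 - 515*sqrt(2)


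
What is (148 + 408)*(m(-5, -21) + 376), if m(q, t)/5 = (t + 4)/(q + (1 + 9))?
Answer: 199604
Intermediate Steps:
m(q, t) = 5*(4 + t)/(10 + q) (m(q, t) = 5*((t + 4)/(q + (1 + 9))) = 5*((4 + t)/(q + 10)) = 5*((4 + t)/(10 + q)) = 5*(4 + t)/(10 + q))
(148 + 408)*(m(-5, -21) + 376) = (148 + 408)*(5*(4 - 21)/(10 - 5) + 376) = 556*(5*(-17)/5 + 376) = 556*(5*(1/5)*(-17) + 376) = 556*(-17 + 376) = 556*359 = 199604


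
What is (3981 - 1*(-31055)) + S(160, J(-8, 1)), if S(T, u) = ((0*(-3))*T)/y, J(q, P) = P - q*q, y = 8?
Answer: 35036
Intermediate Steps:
J(q, P) = P - q²
S(T, u) = 0 (S(T, u) = ((0*(-3))*T)/8 = (0*T)*(⅛) = 0*(⅛) = 0)
(3981 - 1*(-31055)) + S(160, J(-8, 1)) = (3981 - 1*(-31055)) + 0 = (3981 + 31055) + 0 = 35036 + 0 = 35036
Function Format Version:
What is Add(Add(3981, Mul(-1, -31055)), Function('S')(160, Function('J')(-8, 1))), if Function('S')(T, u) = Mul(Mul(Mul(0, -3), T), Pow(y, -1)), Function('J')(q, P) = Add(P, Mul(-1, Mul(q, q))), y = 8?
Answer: 35036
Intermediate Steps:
Function('J')(q, P) = Add(P, Mul(-1, Pow(q, 2)))
Function('S')(T, u) = 0 (Function('S')(T, u) = Mul(Mul(Mul(0, -3), T), Pow(8, -1)) = Mul(Mul(0, T), Rational(1, 8)) = Mul(0, Rational(1, 8)) = 0)
Add(Add(3981, Mul(-1, -31055)), Function('S')(160, Function('J')(-8, 1))) = Add(Add(3981, Mul(-1, -31055)), 0) = Add(Add(3981, 31055), 0) = Add(35036, 0) = 35036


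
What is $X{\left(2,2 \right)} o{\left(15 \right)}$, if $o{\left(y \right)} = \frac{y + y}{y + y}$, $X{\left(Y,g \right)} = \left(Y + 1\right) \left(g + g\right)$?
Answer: $12$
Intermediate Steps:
$X{\left(Y,g \right)} = 2 g \left(1 + Y\right)$ ($X{\left(Y,g \right)} = \left(1 + Y\right) 2 g = 2 g \left(1 + Y\right)$)
$o{\left(y \right)} = 1$ ($o{\left(y \right)} = \frac{2 y}{2 y} = 2 y \frac{1}{2 y} = 1$)
$X{\left(2,2 \right)} o{\left(15 \right)} = 2 \cdot 2 \left(1 + 2\right) 1 = 2 \cdot 2 \cdot 3 \cdot 1 = 12 \cdot 1 = 12$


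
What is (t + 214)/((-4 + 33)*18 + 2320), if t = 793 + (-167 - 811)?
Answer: 1/98 ≈ 0.010204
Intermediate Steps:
t = -185 (t = 793 - 978 = -185)
(t + 214)/((-4 + 33)*18 + 2320) = (-185 + 214)/((-4 + 33)*18 + 2320) = 29/(29*18 + 2320) = 29/(522 + 2320) = 29/2842 = 29*(1/2842) = 1/98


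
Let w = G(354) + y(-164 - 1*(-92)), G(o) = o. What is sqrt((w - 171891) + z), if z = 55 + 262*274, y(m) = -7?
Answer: I*sqrt(99701) ≈ 315.75*I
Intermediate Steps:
w = 347 (w = 354 - 7 = 347)
z = 71843 (z = 55 + 71788 = 71843)
sqrt((w - 171891) + z) = sqrt((347 - 171891) + 71843) = sqrt(-171544 + 71843) = sqrt(-99701) = I*sqrt(99701)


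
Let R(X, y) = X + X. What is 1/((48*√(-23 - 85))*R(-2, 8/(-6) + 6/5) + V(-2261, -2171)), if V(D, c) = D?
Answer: I/(-2261*I + 1152*√3) ≈ -0.00024864 + 0.00021942*I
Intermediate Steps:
R(X, y) = 2*X
1/((48*√(-23 - 85))*R(-2, 8/(-6) + 6/5) + V(-2261, -2171)) = 1/((48*√(-23 - 85))*(2*(-2)) - 2261) = 1/((48*√(-108))*(-4) - 2261) = 1/((48*(6*I*√3))*(-4) - 2261) = 1/((288*I*√3)*(-4) - 2261) = 1/(-1152*I*√3 - 2261) = 1/(-2261 - 1152*I*√3)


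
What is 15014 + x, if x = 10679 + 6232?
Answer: 31925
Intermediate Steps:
x = 16911
15014 + x = 15014 + 16911 = 31925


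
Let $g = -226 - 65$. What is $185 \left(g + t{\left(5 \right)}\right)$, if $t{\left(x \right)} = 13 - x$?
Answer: $-52355$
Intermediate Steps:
$g = -291$ ($g = -226 - 65 = -291$)
$185 \left(g + t{\left(5 \right)}\right) = 185 \left(-291 + \left(13 - 5\right)\right) = 185 \left(-291 + 8\right) = 185 \left(-283\right) = -52355$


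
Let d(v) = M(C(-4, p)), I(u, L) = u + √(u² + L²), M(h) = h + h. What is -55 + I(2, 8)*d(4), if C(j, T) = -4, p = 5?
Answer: -71 - 16*√17 ≈ -136.97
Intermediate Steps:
M(h) = 2*h
I(u, L) = u + √(L² + u²)
d(v) = -8 (d(v) = 2*(-4) = -8)
-55 + I(2, 8)*d(4) = -55 + (2 + √(8² + 2²))*(-8) = -55 + (2 + √(64 + 4))*(-8) = -55 + (2 + √68)*(-8) = -55 + (2 + 2*√17)*(-8) = -55 + (-16 - 16*√17) = -71 - 16*√17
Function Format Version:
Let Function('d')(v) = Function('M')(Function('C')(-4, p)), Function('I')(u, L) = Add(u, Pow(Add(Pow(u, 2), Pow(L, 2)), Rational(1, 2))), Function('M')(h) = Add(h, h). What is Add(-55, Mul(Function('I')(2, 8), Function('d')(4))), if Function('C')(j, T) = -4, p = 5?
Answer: Add(-71, Mul(-16, Pow(17, Rational(1, 2)))) ≈ -136.97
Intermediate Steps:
Function('M')(h) = Mul(2, h)
Function('I')(u, L) = Add(u, Pow(Add(Pow(L, 2), Pow(u, 2)), Rational(1, 2)))
Function('d')(v) = -8 (Function('d')(v) = Mul(2, -4) = -8)
Add(-55, Mul(Function('I')(2, 8), Function('d')(4))) = Add(-55, Mul(Add(2, Pow(Add(Pow(8, 2), Pow(2, 2)), Rational(1, 2))), -8)) = Add(-55, Mul(Add(2, Pow(Add(64, 4), Rational(1, 2))), -8)) = Add(-55, Mul(Add(2, Pow(68, Rational(1, 2))), -8)) = Add(-55, Mul(Add(2, Mul(2, Pow(17, Rational(1, 2)))), -8)) = Add(-55, Add(-16, Mul(-16, Pow(17, Rational(1, 2))))) = Add(-71, Mul(-16, Pow(17, Rational(1, 2))))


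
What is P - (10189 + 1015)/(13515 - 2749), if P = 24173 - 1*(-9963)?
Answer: 183748486/5383 ≈ 34135.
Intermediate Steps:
P = 34136 (P = 24173 + 9963 = 34136)
P - (10189 + 1015)/(13515 - 2749) = 34136 - (10189 + 1015)/(13515 - 2749) = 34136 - 11204/10766 = 34136 - 1*5602/5383 = 34136 - 5602/5383 = 183748486/5383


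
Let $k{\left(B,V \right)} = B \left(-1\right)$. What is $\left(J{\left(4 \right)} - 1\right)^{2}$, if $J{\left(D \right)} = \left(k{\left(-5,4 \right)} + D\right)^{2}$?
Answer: $6400$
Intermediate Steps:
$k{\left(B,V \right)} = - B$
$J{\left(D \right)} = \left(5 + D\right)^{2}$ ($J{\left(D \right)} = \left(\left(-1\right) \left(-5\right) + D\right)^{2} = \left(5 + D\right)^{2}$)
$\left(J{\left(4 \right)} - 1\right)^{2} = \left(\left(5 + 4\right)^{2} - 1\right)^{2} = \left(9^{2} - 1\right)^{2} = \left(81 - 1\right)^{2} = 80^{2} = 6400$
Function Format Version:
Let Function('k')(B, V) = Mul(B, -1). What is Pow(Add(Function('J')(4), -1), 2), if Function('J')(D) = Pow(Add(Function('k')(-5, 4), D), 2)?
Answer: 6400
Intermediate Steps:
Function('k')(B, V) = Mul(-1, B)
Function('J')(D) = Pow(Add(5, D), 2) (Function('J')(D) = Pow(Add(Mul(-1, -5), D), 2) = Pow(Add(5, D), 2))
Pow(Add(Function('J')(4), -1), 2) = Pow(Add(Pow(Add(5, 4), 2), -1), 2) = Pow(Add(Pow(9, 2), -1), 2) = Pow(Add(81, -1), 2) = Pow(80, 2) = 6400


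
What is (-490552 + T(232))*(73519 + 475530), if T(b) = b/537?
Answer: -144633887291408/537 ≈ -2.6934e+11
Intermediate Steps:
T(b) = b/537 (T(b) = b*(1/537) = b/537)
(-490552 + T(232))*(73519 + 475530) = (-490552 + (1/537)*232)*(73519 + 475530) = (-490552 + 232/537)*549049 = -263426192/537*549049 = -144633887291408/537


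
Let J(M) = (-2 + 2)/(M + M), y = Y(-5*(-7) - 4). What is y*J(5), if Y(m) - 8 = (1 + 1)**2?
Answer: 0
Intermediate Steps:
Y(m) = 12 (Y(m) = 8 + (1 + 1)**2 = 8 + 2**2 = 8 + 4 = 12)
y = 12
J(M) = 0 (J(M) = 0/((2*M)) = 0*(1/(2*M)) = 0)
y*J(5) = 12*0 = 0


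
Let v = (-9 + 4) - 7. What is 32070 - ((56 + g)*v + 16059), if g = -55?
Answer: 16023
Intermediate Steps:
v = -12 (v = -5 - 7 = -12)
32070 - ((56 + g)*v + 16059) = 32070 - ((56 - 55)*(-12) + 16059) = 32070 - (1*(-12) + 16059) = 32070 - (-12 + 16059) = 32070 - 1*16047 = 32070 - 16047 = 16023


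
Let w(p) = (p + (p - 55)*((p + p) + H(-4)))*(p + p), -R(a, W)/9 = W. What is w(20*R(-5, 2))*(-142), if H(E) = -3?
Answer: 30639794400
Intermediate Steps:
R(a, W) = -9*W
w(p) = 2*p*(p + (-55 + p)*(-3 + 2*p)) (w(p) = (p + (p - 55)*((p + p) - 3))*(p + p) = (p + (-55 + p)*(2*p - 3))*(2*p) = (p + (-55 + p)*(-3 + 2*p))*(2*p) = 2*p*(p + (-55 + p)*(-3 + 2*p)))
w(20*R(-5, 2))*(-142) = (2*(20*(-9*2))*(165 - 2240*(-9*2) + 2*(20*(-9*2))²))*(-142) = (2*(20*(-18))*(165 - 2240*(-18) + 2*(20*(-18))²))*(-142) = (2*(-360)*(165 - 112*(-360) + 2*(-360)²))*(-142) = (2*(-360)*(165 + 40320 + 2*129600))*(-142) = (2*(-360)*(165 + 40320 + 259200))*(-142) = (2*(-360)*299685)*(-142) = -215773200*(-142) = 30639794400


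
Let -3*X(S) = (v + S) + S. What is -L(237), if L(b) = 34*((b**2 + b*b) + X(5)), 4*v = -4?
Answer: -3819390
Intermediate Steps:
v = -1 (v = (1/4)*(-4) = -1)
X(S) = 1/3 - 2*S/3 (X(S) = -((-1 + S) + S)/3 = -(-1 + 2*S)/3 = 1/3 - 2*S/3)
L(b) = -102 + 68*b**2 (L(b) = 34*((b**2 + b*b) + (1/3 - 2/3*5)) = 34*((b**2 + b**2) + (1/3 - 10/3)) = 34*(2*b**2 - 3) = 34*(-3 + 2*b**2) = -102 + 68*b**2)
-L(237) = -(-102 + 68*237**2) = -(-102 + 68*56169) = -(-102 + 3819492) = -1*3819390 = -3819390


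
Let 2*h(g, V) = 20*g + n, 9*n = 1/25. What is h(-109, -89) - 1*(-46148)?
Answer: 20276101/450 ≈ 45058.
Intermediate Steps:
n = 1/225 (n = (⅑)/25 = (⅑)*(1/25) = 1/225 ≈ 0.0044444)
h(g, V) = 1/450 + 10*g (h(g, V) = (20*g + 1/225)/2 = (1/225 + 20*g)/2 = 1/450 + 10*g)
h(-109, -89) - 1*(-46148) = (1/450 + 10*(-109)) - 1*(-46148) = (1/450 - 1090) + 46148 = -490499/450 + 46148 = 20276101/450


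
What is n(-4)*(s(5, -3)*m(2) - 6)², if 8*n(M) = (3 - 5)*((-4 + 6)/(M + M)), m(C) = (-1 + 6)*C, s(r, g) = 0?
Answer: 9/4 ≈ 2.2500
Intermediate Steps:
m(C) = 5*C
n(M) = -1/(4*M) (n(M) = ((3 - 5)*((-4 + 6)/(M + M)))/8 = (-4/(2*M))/8 = (-4*1/(2*M))/8 = (-2/M)/8 = -1/(4*M))
n(-4)*(s(5, -3)*m(2) - 6)² = (-¼/(-4))*(0*(5*2) - 6)² = (-¼*(-¼))*(0*10 - 6)² = (0 - 6)²/16 = (1/16)*(-6)² = (1/16)*36 = 9/4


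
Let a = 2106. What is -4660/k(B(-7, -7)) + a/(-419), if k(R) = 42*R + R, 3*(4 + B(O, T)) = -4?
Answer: 1102173/72068 ≈ 15.294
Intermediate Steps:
B(O, T) = -16/3 (B(O, T) = -4 + (⅓)*(-4) = -4 - 4/3 = -16/3)
k(R) = 43*R
-4660/k(B(-7, -7)) + a/(-419) = -4660/(43*(-16/3)) + 2106/(-419) = -4660/(-688/3) + 2106*(-1/419) = -4660*(-3/688) - 2106/419 = 3495/172 - 2106/419 = 1102173/72068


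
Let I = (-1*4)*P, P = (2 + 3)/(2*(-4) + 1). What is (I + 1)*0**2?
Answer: 0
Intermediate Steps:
P = -5/7 (P = 5/(-8 + 1) = 5/(-7) = 5*(-1/7) = -5/7 ≈ -0.71429)
I = 20/7 (I = -1*4*(-5/7) = -4*(-5/7) = 20/7 ≈ 2.8571)
(I + 1)*0**2 = (20/7 + 1)*0**2 = (27/7)*0 = 0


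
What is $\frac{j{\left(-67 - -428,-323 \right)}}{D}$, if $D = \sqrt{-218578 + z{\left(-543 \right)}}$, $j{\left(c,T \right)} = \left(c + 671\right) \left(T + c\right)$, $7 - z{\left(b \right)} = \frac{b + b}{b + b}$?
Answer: $- \frac{19608 i \sqrt{54643}}{54643} \approx - 83.881 i$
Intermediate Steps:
$z{\left(b \right)} = 6$ ($z{\left(b \right)} = 7 - \frac{b + b}{b + b} = 7 - \frac{2 b}{2 b} = 7 - 2 b \frac{1}{2 b} = 7 - 1 = 6$)
$j{\left(c,T \right)} = \left(671 + c\right) \left(T + c\right)$
$D = 2 i \sqrt{54643}$ ($D = \sqrt{-218578 + 6} = \sqrt{-218572} = 2 i \sqrt{54643} \approx 467.52 i$)
$\frac{j{\left(-67 - -428,-323 \right)}}{D} = \frac{\left(-67 - -428\right)^{2} + 671 \left(-323\right) + 671 \left(-67 - -428\right) - 323 \left(-67 - -428\right)}{2 i \sqrt{54643}} = \left(\left(-67 + 428\right)^{2} - 216733 + 671 \left(-67 + 428\right) - 323 \left(-67 + 428\right)\right) \left(- \frac{i \sqrt{54643}}{109286}\right) = \left(361^{2} - 216733 + 671 \cdot 361 - 116603\right) \left(- \frac{i \sqrt{54643}}{109286}\right) = \left(130321 - 216733 + 242231 - 116603\right) \left(- \frac{i \sqrt{54643}}{109286}\right) = 39216 \left(- \frac{i \sqrt{54643}}{109286}\right) = - \frac{19608 i \sqrt{54643}}{54643}$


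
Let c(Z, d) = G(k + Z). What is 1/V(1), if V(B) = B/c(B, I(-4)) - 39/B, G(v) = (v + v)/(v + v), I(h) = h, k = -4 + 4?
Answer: -1/38 ≈ -0.026316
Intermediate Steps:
k = 0
G(v) = 1 (G(v) = (2*v)/((2*v)) = (2*v)*(1/(2*v)) = 1)
c(Z, d) = 1
V(B) = B - 39/B (V(B) = B/1 - 39/B = B*1 - 39/B = B - 39/B)
1/V(1) = 1/(1 - 39/1) = 1/(1 - 39*1) = 1/(1 - 39) = 1/(-38) = -1/38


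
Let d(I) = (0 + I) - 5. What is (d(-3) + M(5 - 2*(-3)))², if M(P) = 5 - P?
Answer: 196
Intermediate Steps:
d(I) = -5 + I (d(I) = I - 5 = -5 + I)
(d(-3) + M(5 - 2*(-3)))² = ((-5 - 3) + (5 - (5 - 2*(-3))))² = (-8 + (5 - (5 + 6)))² = (-8 + (5 - 1*11))² = (-8 + (5 - 11))² = (-8 - 6)² = (-14)² = 196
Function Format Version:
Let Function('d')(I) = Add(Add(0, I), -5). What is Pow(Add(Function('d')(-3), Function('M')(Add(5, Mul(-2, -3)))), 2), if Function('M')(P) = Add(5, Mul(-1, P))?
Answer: 196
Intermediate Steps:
Function('d')(I) = Add(-5, I) (Function('d')(I) = Add(I, -5) = Add(-5, I))
Pow(Add(Function('d')(-3), Function('M')(Add(5, Mul(-2, -3)))), 2) = Pow(Add(Add(-5, -3), Add(5, Mul(-1, Add(5, Mul(-2, -3))))), 2) = Pow(Add(-8, Add(5, Mul(-1, Add(5, 6)))), 2) = Pow(Add(-8, Add(5, Mul(-1, 11))), 2) = Pow(Add(-8, Add(5, -11)), 2) = Pow(Add(-8, -6), 2) = Pow(-14, 2) = 196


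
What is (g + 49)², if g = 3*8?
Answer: 5329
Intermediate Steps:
g = 24
(g + 49)² = (24 + 49)² = 73² = 5329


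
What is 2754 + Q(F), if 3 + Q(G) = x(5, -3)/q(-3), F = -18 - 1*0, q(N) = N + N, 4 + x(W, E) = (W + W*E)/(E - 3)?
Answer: 49525/18 ≈ 2751.4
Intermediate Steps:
x(W, E) = -4 + (W + E*W)/(-3 + E) (x(W, E) = -4 + (W + W*E)/(E - 3) = -4 + (W + E*W)/(-3 + E))
q(N) = 2*N
F = -18 (F = -18 + 0 = -18)
Q(G) = -47/18 (Q(G) = -3 + ((12 + 5 - 4*(-3) - 3*5)/(-3 - 3))/((2*(-3))) = -3 + ((12 + 5 + 12 - 15)/(-6))/(-6) = -3 - 1/6*14*(-1/6) = -3 - 7/3*(-1/6) = -3 + 7/18 = -47/18)
2754 + Q(F) = 2754 - 47/18 = 49525/18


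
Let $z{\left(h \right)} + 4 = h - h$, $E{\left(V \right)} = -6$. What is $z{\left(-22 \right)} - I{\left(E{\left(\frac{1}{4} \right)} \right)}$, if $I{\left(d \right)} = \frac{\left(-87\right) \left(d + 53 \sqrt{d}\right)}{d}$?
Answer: $83 - \frac{1537 i \sqrt{6}}{2} \approx 83.0 - 1882.4 i$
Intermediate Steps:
$I{\left(d \right)} = \frac{- 4611 \sqrt{d} - 87 d}{d}$
$z{\left(h \right)} = -4$ ($z{\left(h \right)} = -4 + \left(h - h\right) = -4 + 0 = -4$)
$z{\left(-22 \right)} - I{\left(E{\left(\frac{1}{4} \right)} \right)} = -4 - \left(-87 - \frac{4611}{i \sqrt{6}}\right) = -4 - \left(-87 - 4611 \left(- \frac{i \sqrt{6}}{6}\right)\right) = -4 - \left(-87 + \frac{1537 i \sqrt{6}}{2}\right) = -4 + \left(87 - \frac{1537 i \sqrt{6}}{2}\right) = 83 - \frac{1537 i \sqrt{6}}{2}$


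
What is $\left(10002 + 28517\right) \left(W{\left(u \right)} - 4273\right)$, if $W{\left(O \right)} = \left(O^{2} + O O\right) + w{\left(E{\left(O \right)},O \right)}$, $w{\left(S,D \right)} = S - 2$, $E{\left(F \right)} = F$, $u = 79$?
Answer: $319168434$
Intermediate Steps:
$w{\left(S,D \right)} = -2 + S$ ($w{\left(S,D \right)} = S - 2 = -2 + S$)
$W{\left(O \right)} = -2 + O + 2 O^{2}$ ($W{\left(O \right)} = \left(O^{2} + O O\right) + \left(-2 + O\right) = \left(O^{2} + O^{2}\right) + \left(-2 + O\right) = 2 O^{2} + \left(-2 + O\right) = -2 + O + 2 O^{2}$)
$\left(10002 + 28517\right) \left(W{\left(u \right)} - 4273\right) = \left(10002 + 28517\right) \left(\left(-2 + 79 + 2 \cdot 79^{2}\right) - 4273\right) = 38519 \left(\left(-2 + 79 + 2 \cdot 6241\right) - 4273\right) = 38519 \left(\left(-2 + 79 + 12482\right) - 4273\right) = 38519 \left(12559 - 4273\right) = 38519 \cdot 8286 = 319168434$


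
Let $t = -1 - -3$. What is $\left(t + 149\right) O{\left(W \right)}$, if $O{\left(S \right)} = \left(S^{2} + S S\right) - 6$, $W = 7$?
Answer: $13892$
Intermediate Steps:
$O{\left(S \right)} = -6 + 2 S^{2}$ ($O{\left(S \right)} = \left(S^{2} + S^{2}\right) - 6 = 2 S^{2} - 6 = -6 + 2 S^{2}$)
$t = 2$ ($t = -1 + 3 = 2$)
$\left(t + 149\right) O{\left(W \right)} = \left(2 + 149\right) \left(-6 + 2 \cdot 7^{2}\right) = 151 \left(-6 + 2 \cdot 49\right) = 151 \left(-6 + 98\right) = 151 \cdot 92 = 13892$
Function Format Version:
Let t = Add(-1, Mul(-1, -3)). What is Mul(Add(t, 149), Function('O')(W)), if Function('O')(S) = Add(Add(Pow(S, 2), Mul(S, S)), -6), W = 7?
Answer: 13892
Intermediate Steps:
Function('O')(S) = Add(-6, Mul(2, Pow(S, 2))) (Function('O')(S) = Add(Add(Pow(S, 2), Pow(S, 2)), -6) = Add(Mul(2, Pow(S, 2)), -6) = Add(-6, Mul(2, Pow(S, 2))))
t = 2 (t = Add(-1, 3) = 2)
Mul(Add(t, 149), Function('O')(W)) = Mul(Add(2, 149), Add(-6, Mul(2, Pow(7, 2)))) = Mul(151, Add(-6, Mul(2, 49))) = Mul(151, Add(-6, 98)) = Mul(151, 92) = 13892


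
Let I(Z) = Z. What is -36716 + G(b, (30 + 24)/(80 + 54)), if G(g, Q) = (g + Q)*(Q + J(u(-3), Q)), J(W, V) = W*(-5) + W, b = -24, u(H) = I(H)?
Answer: -166131935/4489 ≈ -37009.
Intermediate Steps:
u(H) = H
J(W, V) = -4*W (J(W, V) = -5*W + W = -4*W)
G(g, Q) = (12 + Q)*(Q + g) (G(g, Q) = (g + Q)*(Q - 4*(-3)) = (Q + g)*(Q + 12) = (Q + g)*(12 + Q) = (12 + Q)*(Q + g))
-36716 + G(b, (30 + 24)/(80 + 54)) = -36716 + (((30 + 24)/(80 + 54))² + 12*((30 + 24)/(80 + 54)) + 12*(-24) + ((30 + 24)/(80 + 54))*(-24)) = -36716 + ((54/134)² + 12*(54/134) - 288 + (54/134)*(-24)) = -36716 + ((54*(1/134))² + 12*(54*(1/134)) - 288 + (54*(1/134))*(-24)) = -36716 + ((27/67)² + 12*(27/67) - 288 + (27/67)*(-24)) = -36716 + (729/4489 + 324/67 - 288 - 648/67) = -36716 - 1313811/4489 = -166131935/4489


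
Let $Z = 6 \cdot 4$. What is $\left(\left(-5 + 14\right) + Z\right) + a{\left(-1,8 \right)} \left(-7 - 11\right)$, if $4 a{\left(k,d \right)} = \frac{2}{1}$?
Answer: $24$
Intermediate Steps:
$Z = 24$
$a{\left(k,d \right)} = \frac{1}{2}$ ($a{\left(k,d \right)} = \frac{2 \cdot 1^{-1}}{4} = \frac{2 \cdot 1}{4} = \frac{1}{4} \cdot 2 = \frac{1}{2}$)
$\left(\left(-5 + 14\right) + Z\right) + a{\left(-1,8 \right)} \left(-7 - 11\right) = \left(\left(-5 + 14\right) + 24\right) + \frac{-7 - 11}{2} = \left(9 + 24\right) + \frac{-7 - 11}{2} = 33 + \frac{1}{2} \left(-18\right) = 33 - 9 = 24$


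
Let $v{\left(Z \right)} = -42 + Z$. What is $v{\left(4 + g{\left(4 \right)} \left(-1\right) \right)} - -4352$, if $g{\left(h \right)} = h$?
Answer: $4310$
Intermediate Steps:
$v{\left(4 + g{\left(4 \right)} \left(-1\right) \right)} - -4352 = \left(-42 + \left(4 + 4 \left(-1\right)\right)\right) - -4352 = \left(-42 + \left(4 - 4\right)\right) + 4352 = \left(-42 + 0\right) + 4352 = -42 + 4352 = 4310$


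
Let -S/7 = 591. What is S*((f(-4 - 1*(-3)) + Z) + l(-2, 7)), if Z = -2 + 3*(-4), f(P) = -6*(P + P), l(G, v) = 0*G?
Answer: 8274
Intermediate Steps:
l(G, v) = 0
f(P) = -12*P
Z = -14 (Z = -2 - 12 = -14)
S = -4137 (S = -7*591 = -4137)
S*((f(-4 - 1*(-3)) + Z) + l(-2, 7)) = -4137*((-12*(-4 - 1*(-3)) - 14) + 0) = -4137*((-12*(-4 + 3) - 14) + 0) = -4137*((-12*(-1) - 14) + 0) = -4137*((12 - 14) + 0) = -4137*(-2 + 0) = -4137*(-2) = 8274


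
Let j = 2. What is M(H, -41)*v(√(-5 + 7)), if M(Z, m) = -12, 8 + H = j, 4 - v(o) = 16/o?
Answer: -48 + 96*√2 ≈ 87.765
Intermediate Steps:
v(o) = 4 - 16/o
H = -6 (H = -8 + 2 = -6)
M(H, -41)*v(√(-5 + 7)) = -12*(4 - 16/√(-5 + 7)) = -12*(4 - 16*√2/2) = -12*(4 - 8*√2) = -48 + 96*√2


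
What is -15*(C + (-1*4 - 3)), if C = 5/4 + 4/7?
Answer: 2175/28 ≈ 77.679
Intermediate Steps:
C = 51/28 (C = 5*(¼) + 4*(⅐) = 5/4 + 4/7 = 51/28 ≈ 1.8214)
-15*(C + (-1*4 - 3)) = -15*(51/28 + (-1*4 - 3)) = -15*(51/28 + (-4 - 3)) = -15*(51/28 - 7) = -15*(-145/28) = 2175/28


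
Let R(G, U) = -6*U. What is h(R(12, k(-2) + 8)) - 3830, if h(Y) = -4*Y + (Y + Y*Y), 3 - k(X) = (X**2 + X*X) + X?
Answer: -2840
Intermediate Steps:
k(X) = 3 - X - 2*X**2 (k(X) = 3 - ((X**2 + X*X) + X) = 3 - ((X**2 + X**2) + X) = 3 - (2*X**2 + X) = 3 - (X + 2*X**2) = 3 + (-X - 2*X**2) = 3 - X - 2*X**2)
h(Y) = Y**2 - 3*Y (h(Y) = -4*Y + (Y + Y**2) = Y**2 - 3*Y)
h(R(12, k(-2) + 8)) - 3830 = (-6*((3 - 1*(-2) - 2*(-2)**2) + 8))*(-3 - 6*((3 - 1*(-2) - 2*(-2)**2) + 8)) - 3830 = (-6*((3 + 2 - 2*4) + 8))*(-3 - 6*((3 + 2 - 2*4) + 8)) - 3830 = (-6*((3 + 2 - 8) + 8))*(-3 - 6*((3 + 2 - 8) + 8)) - 3830 = (-6*(-3 + 8))*(-3 - 6*(-3 + 8)) - 3830 = (-6*5)*(-3 - 6*5) - 3830 = -30*(-3 - 30) - 3830 = -30*(-33) - 3830 = 990 - 3830 = -2840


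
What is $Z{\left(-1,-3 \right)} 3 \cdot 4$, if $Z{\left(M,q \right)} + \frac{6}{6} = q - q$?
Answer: $-12$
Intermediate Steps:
$Z{\left(M,q \right)} = -1$ ($Z{\left(M,q \right)} = -1 + \left(q - q\right) = -1 + 0 = -1$)
$Z{\left(-1,-3 \right)} 3 \cdot 4 = \left(-1\right) 3 \cdot 4 = \left(-3\right) 4 = -12$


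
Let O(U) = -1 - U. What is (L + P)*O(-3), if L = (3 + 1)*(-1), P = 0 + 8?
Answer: 8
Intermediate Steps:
P = 8
L = -4 (L = 4*(-1) = -4)
(L + P)*O(-3) = (-4 + 8)*(-1 - 1*(-3)) = 4*(-1 + 3) = 4*2 = 8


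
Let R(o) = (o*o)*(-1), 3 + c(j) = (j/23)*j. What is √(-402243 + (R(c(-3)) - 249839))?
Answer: I*√344954978/23 ≈ 807.52*I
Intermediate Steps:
c(j) = -3 + j²/23 (c(j) = -3 + (j/23)*j = -3 + j²/23)
R(o) = -o² (R(o) = o²*(-1) = -o²)
√(-402243 + (R(c(-3)) - 249839)) = √(-402243 + (-(-3 + (1/23)*(-3)²)² - 249839)) = √(-402243 + (-(-3 + (1/23)*9)² - 249839)) = √(-402243 + (-(-3 + 9/23)² - 249839)) = √(-402243 + (-(-60/23)² - 249839)) = √(-402243 + (-1*3600/529 - 249839)) = √(-402243 + (-3600/529 - 249839)) = √(-402243 - 132168431/529) = √(-344954978/529) = I*√344954978/23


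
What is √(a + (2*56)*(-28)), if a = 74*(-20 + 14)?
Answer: 2*I*√895 ≈ 59.833*I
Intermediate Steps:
a = -444 (a = 74*(-6) = -444)
√(a + (2*56)*(-28)) = √(-444 + (2*56)*(-28)) = √(-444 + 112*(-28)) = √(-444 - 3136) = √(-3580) = 2*I*√895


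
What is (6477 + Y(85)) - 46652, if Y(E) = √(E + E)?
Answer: -40175 + √170 ≈ -40162.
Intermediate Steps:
Y(E) = √2*√E (Y(E) = √(2*E) = √2*√E)
(6477 + Y(85)) - 46652 = (6477 + √2*√85) - 46652 = (6477 + √170) - 46652 = -40175 + √170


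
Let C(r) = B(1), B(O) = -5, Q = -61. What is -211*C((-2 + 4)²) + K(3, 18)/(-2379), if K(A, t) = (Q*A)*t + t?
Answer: 64439/61 ≈ 1056.4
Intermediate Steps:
K(A, t) = t - 61*A*t (K(A, t) = (-61*A)*t + t = -61*A*t + t = t - 61*A*t)
C(r) = -5
-211*C((-2 + 4)²) + K(3, 18)/(-2379) = -211/(1/(-5)) + (18*(1 - 61*3))/(-2379) = -211/(-⅕) + (18*(1 - 183))*(-1/2379) = -211*(-5) + (18*(-182))*(-1/2379) = 1055 - 3276*(-1/2379) = 1055 + 84/61 = 64439/61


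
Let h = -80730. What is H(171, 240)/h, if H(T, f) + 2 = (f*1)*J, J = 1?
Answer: -119/40365 ≈ -0.0029481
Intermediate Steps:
H(T, f) = -2 + f (H(T, f) = -2 + (f*1)*1 = -2 + f*1 = -2 + f)
H(171, 240)/h = (-2 + 240)/(-80730) = 238*(-1/80730) = -119/40365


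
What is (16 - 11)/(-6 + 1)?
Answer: -1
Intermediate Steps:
(16 - 11)/(-6 + 1) = 5/(-5) = -⅕*5 = -1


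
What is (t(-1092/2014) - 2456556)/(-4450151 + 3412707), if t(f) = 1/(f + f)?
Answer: 2682560159/1132888848 ≈ 2.3679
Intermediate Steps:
t(f) = 1/(2*f)
(t(-1092/2014) - 2456556)/(-4450151 + 3412707) = (1/(2*((-1092/2014))) - 2456556)/(-4450151 + 3412707) = (1/(2*((-1092*1/2014))) - 2456556)/(-1037444) = (1/(2*(-546/1007)) - 2456556)*(-1/1037444) = ((½)*(-1007/546) - 2456556)*(-1/1037444) = (-1007/1092 - 2456556)*(-1/1037444) = -2682560159/1092*(-1/1037444) = 2682560159/1132888848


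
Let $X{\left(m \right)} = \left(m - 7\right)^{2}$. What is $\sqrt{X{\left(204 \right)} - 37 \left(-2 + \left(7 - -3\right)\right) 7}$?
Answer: $\sqrt{36737} \approx 191.67$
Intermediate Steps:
$X{\left(m \right)} = \left(-7 + m\right)^{2}$
$\sqrt{X{\left(204 \right)} - 37 \left(-2 + \left(7 - -3\right)\right) 7} = \sqrt{\left(-7 + 204\right)^{2} - 37 \left(-2 + \left(7 - -3\right)\right) 7} = \sqrt{197^{2} - 37 \left(-2 + \left(7 + 3\right)\right) 7} = \sqrt{38809 - 37 \left(-2 + 10\right) 7} = \sqrt{38809 - 37 \cdot 8 \cdot 7} = \sqrt{38809 - 2072} = \sqrt{36737}$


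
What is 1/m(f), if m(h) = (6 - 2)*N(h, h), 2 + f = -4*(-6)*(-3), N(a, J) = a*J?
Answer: 1/21904 ≈ 4.5654e-5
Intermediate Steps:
N(a, J) = J*a
f = -74 (f = -2 - 4*(-6)*(-3) = -2 + 24*(-3) = -2 - 72 = -74)
m(h) = 4*h**2 (m(h) = (6 - 2)*(h*h) = 4*h**2)
1/m(f) = 1/(4*(-74)**2) = 1/(4*5476) = 1/21904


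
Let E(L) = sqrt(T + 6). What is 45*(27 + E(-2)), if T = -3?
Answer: 1215 + 45*sqrt(3) ≈ 1292.9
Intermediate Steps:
E(L) = sqrt(3) (E(L) = sqrt(-3 + 6) = sqrt(3))
45*(27 + E(-2)) = 45*(27 + sqrt(3)) = 1215 + 45*sqrt(3)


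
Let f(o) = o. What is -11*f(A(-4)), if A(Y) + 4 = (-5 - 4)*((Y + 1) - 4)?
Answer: -649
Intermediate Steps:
A(Y) = 23 - 9*Y (A(Y) = -4 + (-5 - 4)*((Y + 1) - 4) = -4 - 9*((1 + Y) - 4) = -4 - 9*(-3 + Y) = -4 + (27 - 9*Y) = 23 - 9*Y)
-11*f(A(-4)) = -11*(23 - 9*(-4)) = -11*(23 + 36) = -11*59 = -649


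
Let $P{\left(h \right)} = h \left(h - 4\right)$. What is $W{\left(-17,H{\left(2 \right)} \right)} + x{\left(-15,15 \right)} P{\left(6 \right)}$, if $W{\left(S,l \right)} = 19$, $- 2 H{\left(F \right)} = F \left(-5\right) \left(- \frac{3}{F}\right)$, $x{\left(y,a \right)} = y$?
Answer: $-161$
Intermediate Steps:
$H{\left(F \right)} = - \frac{15}{2}$ ($H{\left(F \right)} = - \frac{F \left(-5\right) \left(- \frac{3}{F}\right)}{2} = - \frac{- 5 F \left(- \frac{3}{F}\right)}{2} = \left(- \frac{1}{2}\right) 15 = - \frac{15}{2}$)
$P{\left(h \right)} = h \left(-4 + h\right)$
$W{\left(-17,H{\left(2 \right)} \right)} + x{\left(-15,15 \right)} P{\left(6 \right)} = 19 - 15 \cdot 6 \left(-4 + 6\right) = 19 - 15 \cdot 6 \cdot 2 = 19 - 180 = -161$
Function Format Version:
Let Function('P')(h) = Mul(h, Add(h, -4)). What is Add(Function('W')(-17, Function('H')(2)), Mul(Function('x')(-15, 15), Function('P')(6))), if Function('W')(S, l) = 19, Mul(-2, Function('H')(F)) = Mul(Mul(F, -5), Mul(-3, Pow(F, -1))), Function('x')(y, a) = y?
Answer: -161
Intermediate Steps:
Function('H')(F) = Rational(-15, 2) (Function('H')(F) = Mul(Rational(-1, 2), Mul(Mul(F, -5), Mul(-3, Pow(F, -1)))) = Mul(Rational(-1, 2), Mul(Mul(-5, F), Mul(-3, Pow(F, -1)))) = Mul(Rational(-1, 2), 15) = Rational(-15, 2))
Function('P')(h) = Mul(h, Add(-4, h))
Add(Function('W')(-17, Function('H')(2)), Mul(Function('x')(-15, 15), Function('P')(6))) = Add(19, Mul(-15, Mul(6, Add(-4, 6)))) = Add(19, Mul(-15, Mul(6, 2))) = Add(19, Mul(-15, 12)) = Add(19, -180) = -161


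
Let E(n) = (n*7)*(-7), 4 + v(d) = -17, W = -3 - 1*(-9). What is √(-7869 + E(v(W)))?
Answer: 6*I*√190 ≈ 82.704*I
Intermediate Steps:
W = 6 (W = -3 + 9 = 6)
v(d) = -21 (v(d) = -4 - 17 = -21)
E(n) = -49*n (E(n) = (7*n)*(-7) = -49*n)
√(-7869 + E(v(W))) = √(-7869 - 49*(-21)) = √(-7869 + 1029) = √(-6840) = 6*I*√190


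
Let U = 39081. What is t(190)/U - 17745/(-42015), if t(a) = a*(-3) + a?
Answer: 45168443/109465881 ≈ 0.41263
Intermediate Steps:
t(a) = -2*a (t(a) = -3*a + a = -2*a)
t(190)/U - 17745/(-42015) = -2*190/39081 - 17745/(-42015) = -380*1/39081 - 17745*(-1/42015) = -380/39081 + 1183/2801 = 45168443/109465881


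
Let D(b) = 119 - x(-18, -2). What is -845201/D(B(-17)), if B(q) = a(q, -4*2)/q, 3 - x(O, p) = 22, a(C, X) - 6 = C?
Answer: -845201/138 ≈ -6124.6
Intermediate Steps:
a(C, X) = 6 + C
x(O, p) = -19 (x(O, p) = 3 - 1*22 = 3 - 22 = -19)
B(q) = (6 + q)/q
D(b) = 138 (D(b) = 119 - 1*(-19) = 119 + 19 = 138)
-845201/D(B(-17)) = -845201/138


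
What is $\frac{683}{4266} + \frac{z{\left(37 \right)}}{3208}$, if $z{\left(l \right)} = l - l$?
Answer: $\frac{683}{4266} \approx 0.1601$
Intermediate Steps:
$z{\left(l \right)} = 0$
$\frac{683}{4266} + \frac{z{\left(37 \right)}}{3208} = \frac{683}{4266} + \frac{0}{3208} = 683 \cdot \frac{1}{4266} + 0 \cdot \frac{1}{3208} = \frac{683}{4266} + 0 = \frac{683}{4266}$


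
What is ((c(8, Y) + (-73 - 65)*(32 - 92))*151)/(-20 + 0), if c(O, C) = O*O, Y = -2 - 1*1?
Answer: -314986/5 ≈ -62997.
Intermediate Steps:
Y = -3 (Y = -2 - 1 = -3)
c(O, C) = O**2
((c(8, Y) + (-73 - 65)*(32 - 92))*151)/(-20 + 0) = ((8**2 + (-73 - 65)*(32 - 92))*151)/(-20 + 0) = ((64 - 138*(-60))*151)/(-20) = ((64 + 8280)*151)*(-1/20) = (8344*151)*(-1/20) = 1259944*(-1/20) = -314986/5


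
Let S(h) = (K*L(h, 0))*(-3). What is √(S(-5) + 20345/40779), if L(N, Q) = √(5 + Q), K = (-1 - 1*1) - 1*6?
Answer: √(92183195 + 4434471576*√5)/13593 ≈ 7.3597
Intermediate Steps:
K = -8 (K = (-1 - 1) - 6 = -2 - 6 = -8)
S(h) = 24*√5 (S(h) = -8*√(5 + 0)*(-3) = -8*√5*(-3) = 24*√5)
√(S(-5) + 20345/40779) = √(24*√5 + 20345/40779) = √(20345/40779 + 24*√5)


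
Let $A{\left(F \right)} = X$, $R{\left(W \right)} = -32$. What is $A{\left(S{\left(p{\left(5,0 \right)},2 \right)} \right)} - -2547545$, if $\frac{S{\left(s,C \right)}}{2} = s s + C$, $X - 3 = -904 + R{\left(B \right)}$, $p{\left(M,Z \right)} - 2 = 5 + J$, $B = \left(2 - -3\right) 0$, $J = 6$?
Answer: $2546612$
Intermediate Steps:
$B = 0$ ($B = \left(2 + 3\right) 0 = 5 \cdot 0 = 0$)
$p{\left(M,Z \right)} = 13$ ($p{\left(M,Z \right)} = 2 + \left(5 + 6\right) = 2 + 11 = 13$)
$X = -933$ ($X = 3 - 936 = -933$)
$S{\left(s,C \right)} = 2 C + 2 s^{2}$ ($S{\left(s,C \right)} = 2 \left(s s + C\right) = 2 \left(s^{2} + C\right) = 2 \left(C + s^{2}\right) = 2 C + 2 s^{2}$)
$A{\left(F \right)} = -933$
$A{\left(S{\left(p{\left(5,0 \right)},2 \right)} \right)} - -2547545 = -933 - -2547545 = -933 + 2547545 = 2546612$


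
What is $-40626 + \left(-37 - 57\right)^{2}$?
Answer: $-31790$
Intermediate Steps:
$-40626 + \left(-37 - 57\right)^{2} = -40626 + \left(-94\right)^{2} = -40626 + 8836 = -31790$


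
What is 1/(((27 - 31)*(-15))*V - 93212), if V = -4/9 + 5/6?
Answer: -3/279566 ≈ -1.0731e-5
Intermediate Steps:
V = 7/18 (V = -4*1/9 + 5*(1/6) = -4/9 + 5/6 = 7/18 ≈ 0.38889)
1/(((27 - 31)*(-15))*V - 93212) = 1/(((27 - 31)*(-15))*(7/18) - 93212) = 1/(-4*(-15)*(7/18) - 93212) = 1/(60*(7/18) - 93212) = 1/(70/3 - 93212) = 1/(-279566/3) = -3/279566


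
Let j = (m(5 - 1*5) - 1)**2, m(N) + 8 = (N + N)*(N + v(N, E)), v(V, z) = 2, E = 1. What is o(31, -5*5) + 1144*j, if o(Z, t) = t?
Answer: 92639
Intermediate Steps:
m(N) = -8 + 2*N*(2 + N) (m(N) = -8 + (N + N)*(N + 2) = -8 + (2*N)*(2 + N) = -8 + 2*N*(2 + N))
j = 81 (j = ((-8 + 2*(5 - 1*5)**2 + 4*(5 - 1*5)) - 1)**2 = ((-8 + 2*(5 - 5)**2 + 4*(5 - 5)) - 1)**2 = ((-8 + 2*0**2 + 4*0) - 1)**2 = ((-8 + 2*0 + 0) - 1)**2 = ((-8 + 0 + 0) - 1)**2 = (-8 - 1)**2 = (-9)**2 = 81)
o(31, -5*5) + 1144*j = -5*5 + 1144*81 = -25 + 92664 = 92639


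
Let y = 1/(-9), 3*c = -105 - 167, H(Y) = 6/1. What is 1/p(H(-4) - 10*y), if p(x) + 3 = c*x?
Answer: -27/17489 ≈ -0.0015438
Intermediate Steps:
H(Y) = 6 (H(Y) = 6*1 = 6)
c = -272/3 (c = (-105 - 167)/3 = (1/3)*(-272) = -272/3 ≈ -90.667)
y = -1/9 (y = 1*(-1/9) = -1/9 ≈ -0.11111)
p(x) = -3 - 272*x/3
1/p(H(-4) - 10*y) = 1/(-3 - 272*(6 - 10*(-1/9))/3) = 1/(-3 - 272*(6 + 10/9)/3) = 1/(-3 - 272/3*64/9) = 1/(-3 - 17408/27) = 1/(-17489/27) = -27/17489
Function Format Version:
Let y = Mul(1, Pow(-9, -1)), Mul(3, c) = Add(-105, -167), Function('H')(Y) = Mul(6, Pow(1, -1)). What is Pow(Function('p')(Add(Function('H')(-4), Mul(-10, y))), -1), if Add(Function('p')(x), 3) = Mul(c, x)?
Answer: Rational(-27, 17489) ≈ -0.0015438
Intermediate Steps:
Function('H')(Y) = 6 (Function('H')(Y) = Mul(6, 1) = 6)
c = Rational(-272, 3) (c = Mul(Rational(1, 3), Add(-105, -167)) = Mul(Rational(1, 3), -272) = Rational(-272, 3) ≈ -90.667)
y = Rational(-1, 9) (y = Mul(1, Rational(-1, 9)) = Rational(-1, 9) ≈ -0.11111)
Function('p')(x) = Add(-3, Mul(Rational(-272, 3), x))
Pow(Function('p')(Add(Function('H')(-4), Mul(-10, y))), -1) = Pow(Add(-3, Mul(Rational(-272, 3), Add(6, Mul(-10, Rational(-1, 9))))), -1) = Pow(Add(-3, Mul(Rational(-272, 3), Add(6, Rational(10, 9)))), -1) = Pow(Add(-3, Mul(Rational(-272, 3), Rational(64, 9))), -1) = Pow(Add(-3, Rational(-17408, 27)), -1) = Pow(Rational(-17489, 27), -1) = Rational(-27, 17489)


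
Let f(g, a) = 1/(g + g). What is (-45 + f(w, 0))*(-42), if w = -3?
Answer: 1897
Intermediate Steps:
f(g, a) = 1/(2*g)
(-45 + f(w, 0))*(-42) = (-45 + (1/2)/(-3))*(-42) = (-45 + (1/2)*(-1/3))*(-42) = (-45 - 1/6)*(-42) = -271/6*(-42) = 1897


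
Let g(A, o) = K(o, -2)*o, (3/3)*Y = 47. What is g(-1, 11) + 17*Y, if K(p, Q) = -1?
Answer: 788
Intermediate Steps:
Y = 47
g(A, o) = -o
g(-1, 11) + 17*Y = -1*11 + 17*47 = -11 + 799 = 788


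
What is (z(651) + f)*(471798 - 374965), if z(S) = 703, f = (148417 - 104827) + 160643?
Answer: 19844567688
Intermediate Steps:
f = 204233 (f = 43590 + 160643 = 204233)
(z(651) + f)*(471798 - 374965) = (703 + 204233)*(471798 - 374965) = 204936*96833 = 19844567688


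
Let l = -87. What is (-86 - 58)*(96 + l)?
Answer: -1296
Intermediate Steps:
(-86 - 58)*(96 + l) = (-86 - 58)*(96 - 87) = -144*9 = -1296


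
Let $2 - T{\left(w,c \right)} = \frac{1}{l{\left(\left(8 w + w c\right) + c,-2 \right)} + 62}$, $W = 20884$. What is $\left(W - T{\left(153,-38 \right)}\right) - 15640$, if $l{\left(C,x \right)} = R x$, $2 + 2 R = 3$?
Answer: $\frac{319763}{61} \approx 5242.0$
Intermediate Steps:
$R = \frac{1}{2}$ ($R = -1 + \frac{1}{2} \cdot 3 = -1 + \frac{3}{2} = \frac{1}{2} \approx 0.5$)
$l{\left(C,x \right)} = \frac{x}{2}$
$T{\left(w,c \right)} = \frac{121}{61}$ ($T{\left(w,c \right)} = 2 - \frac{1}{\frac{1}{2} \left(-2\right) + 62} = 2 - \frac{1}{-1 + 62} = 2 - \frac{1}{61} = \frac{121}{61}$)
$\left(W - T{\left(153,-38 \right)}\right) - 15640 = \left(20884 - \frac{121}{61}\right) - 15640 = \frac{1273803}{61} - 15640 = \frac{319763}{61}$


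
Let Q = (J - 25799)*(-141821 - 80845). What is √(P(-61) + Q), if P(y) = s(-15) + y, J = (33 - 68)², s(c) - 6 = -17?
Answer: 2*√1367948553 ≈ 73972.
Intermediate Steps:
s(c) = -11 (s(c) = 6 - 17 = -11)
J = 1225 (J = (-35)² = 1225)
P(y) = -11 + y
Q = 5471794284 (Q = (1225 - 25799)*(-141821 - 80845) = -24574*(-222666) = 5471794284)
√(P(-61) + Q) = √((-11 - 61) + 5471794284) = √(-72 + 5471794284) = √5471794212 = 2*√1367948553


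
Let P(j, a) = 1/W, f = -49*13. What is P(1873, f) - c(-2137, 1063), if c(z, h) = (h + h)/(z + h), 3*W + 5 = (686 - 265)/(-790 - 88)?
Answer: 3699635/2583507 ≈ 1.4320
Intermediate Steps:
W = -4811/2634 (W = -5/3 + ((686 - 265)/(-790 - 88))/3 = -5/3 + (421/(-878))/3 = -5/3 + (421*(-1/878))/3 = -5/3 + (1/3)*(-421/878) = -5/3 - 421/2634 = -4811/2634 ≈ -1.8265)
f = -637
c(z, h) = 2*h/(h + z) (c(z, h) = (2*h)/(h + z) = 2*h/(h + z))
P(j, a) = -2634/4811 (P(j, a) = 1/(-4811/2634) = -2634/4811)
P(1873, f) - c(-2137, 1063) = -2634/4811 - 2*1063/(1063 - 2137) = -2634/4811 - 2*1063/(-1074) = -2634/4811 - 2*1063*(-1)/1074 = -2634/4811 - 1*(-1063/537) = -2634/4811 + 1063/537 = 3699635/2583507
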